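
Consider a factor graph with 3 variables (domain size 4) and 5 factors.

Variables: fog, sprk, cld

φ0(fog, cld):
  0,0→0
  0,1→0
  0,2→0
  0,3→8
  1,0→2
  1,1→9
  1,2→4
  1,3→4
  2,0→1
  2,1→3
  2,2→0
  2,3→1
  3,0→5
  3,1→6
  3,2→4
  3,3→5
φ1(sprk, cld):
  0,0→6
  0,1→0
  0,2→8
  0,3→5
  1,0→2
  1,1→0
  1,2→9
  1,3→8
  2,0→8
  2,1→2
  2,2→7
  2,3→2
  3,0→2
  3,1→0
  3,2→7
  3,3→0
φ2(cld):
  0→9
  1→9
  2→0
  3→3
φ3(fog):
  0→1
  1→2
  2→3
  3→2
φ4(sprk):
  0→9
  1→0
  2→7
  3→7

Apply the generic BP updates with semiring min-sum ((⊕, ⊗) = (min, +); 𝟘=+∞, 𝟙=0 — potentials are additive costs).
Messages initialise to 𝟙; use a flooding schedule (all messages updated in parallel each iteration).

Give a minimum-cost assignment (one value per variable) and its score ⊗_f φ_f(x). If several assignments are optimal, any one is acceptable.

init: all messages = 𝟙 over 4 values
r1 m[φ0→fog] = [0, 2, 0, 4]
r1 m[φ0→cld] = [0, 0, 0, 1]
r1 m[φ1→sprk] = [0, 0, 2, 0]
r1 m[φ1→cld] = [2, 0, 7, 0]
r1 m[φ2→cld] = [9, 9, 0, 3]
r1 m[φ3→fog] = [1, 2, 3, 2]
r1 m[φ4→sprk] = [9, 0, 7, 7]
r1 m[fog→φ0] = [0, 0, 0, 0]
r1 m[fog→φ3] = [0, 0, 0, 0]
r1 m[sprk→φ1] = [0, 0, 0, 0]
r1 m[sprk→φ4] = [0, 0, 0, 0]
r1 m[cld→φ0] = [0, 0, 0, 0]
r1 m[cld→φ1] = [0, 0, 0, 0]
r1 m[cld→φ2] = [0, 0, 0, 0]
r2 m[φ0→fog] = [0, 2, 0, 4]
r2 m[φ0→cld] = [0, 0, 0, 1]
r2 m[φ1→sprk] = [0, 0, 2, 0]
r2 m[φ1→cld] = [2, 0, 7, 0]
r2 m[φ2→cld] = [9, 9, 0, 3]
r2 m[φ3→fog] = [1, 2, 3, 2]
r2 m[φ4→sprk] = [9, 0, 7, 7]
r2 m[fog→φ0] = [1, 2, 3, 2]
r2 m[fog→φ3] = [0, 2, 0, 4]
r2 m[sprk→φ1] = [9, 0, 7, 7]
r2 m[sprk→φ4] = [0, 0, 2, 0]
r2 m[cld→φ0] = [11, 9, 7, 3]
r2 m[cld→φ1] = [9, 9, 0, 4]
r2 m[cld→φ2] = [2, 0, 7, 1]
r3 m[φ0→fog] = [7, 7, 4, 8]
r3 m[φ0→cld] = [1, 1, 1, 4]
r3 m[φ1→sprk] = [8, 9, 6, 4]
r3 m[φ1→cld] = [2, 0, 9, 7]
r3 m[φ2→cld] = [9, 9, 0, 3]
r3 m[φ3→fog] = [1, 2, 3, 2]
r3 m[φ4→sprk] = [9, 0, 7, 7]
r3 m[fog→φ0] = [1, 2, 3, 2]
r3 m[fog→φ3] = [0, 2, 0, 4]
r3 m[sprk→φ1] = [9, 0, 7, 7]
r3 m[sprk→φ4] = [0, 0, 2, 0]
r3 m[cld→φ0] = [11, 9, 7, 3]
r3 m[cld→φ1] = [9, 9, 0, 4]
r3 m[cld→φ2] = [2, 0, 7, 1]
r4 m[φ0→fog] = [7, 7, 4, 8]
r4 m[φ0→cld] = [1, 1, 1, 4]
r4 m[φ1→sprk] = [8, 9, 6, 4]
r4 m[φ1→cld] = [2, 0, 9, 7]
r4 m[φ2→cld] = [9, 9, 0, 3]
r4 m[φ3→fog] = [1, 2, 3, 2]
r4 m[φ4→sprk] = [9, 0, 7, 7]
r4 m[fog→φ0] = [1, 2, 3, 2]
r4 m[fog→φ3] = [7, 7, 4, 8]
r4 m[sprk→φ1] = [9, 0, 7, 7]
r4 m[sprk→φ4] = [8, 9, 6, 4]
r4 m[cld→φ0] = [11, 9, 9, 10]
r4 m[cld→φ1] = [10, 10, 1, 7]
r4 m[cld→φ2] = [3, 1, 10, 11]
r5 m[φ0→fog] = [9, 13, 9, 13]
r5 m[φ0→cld] = [1, 1, 1, 4]
r5 m[φ1→sprk] = [9, 10, 8, 7]
r5 m[φ1→cld] = [2, 0, 9, 7]
r5 m[φ2→cld] = [9, 9, 0, 3]
r5 m[φ3→fog] = [1, 2, 3, 2]
r5 m[φ4→sprk] = [9, 0, 7, 7]
r5 m[fog→φ0] = [1, 2, 3, 2]
r5 m[fog→φ3] = [7, 7, 4, 8]
r5 m[sprk→φ1] = [9, 0, 7, 7]
r5 m[sprk→φ4] = [8, 9, 6, 4]
r5 m[cld→φ0] = [11, 9, 9, 10]
r5 m[cld→φ1] = [10, 10, 1, 7]
r5 m[cld→φ2] = [3, 1, 10, 11]
r6 m[φ0→fog] = [9, 13, 9, 13]
r6 m[φ0→cld] = [1, 1, 1, 4]
r6 m[φ1→sprk] = [9, 10, 8, 7]
r6 m[φ1→cld] = [2, 0, 9, 7]
r6 m[φ2→cld] = [9, 9, 0, 3]
r6 m[φ3→fog] = [1, 2, 3, 2]
r6 m[φ4→sprk] = [9, 0, 7, 7]
r6 m[fog→φ0] = [1, 2, 3, 2]
r6 m[fog→φ3] = [9, 13, 9, 13]
r6 m[sprk→φ1] = [9, 0, 7, 7]
r6 m[sprk→φ4] = [9, 10, 8, 7]
r6 m[cld→φ0] = [11, 9, 9, 10]
r6 m[cld→φ1] = [10, 10, 1, 7]
r6 m[cld→φ2] = [3, 1, 10, 11]
r7 m[φ0→fog] = [9, 13, 9, 13]
r7 m[φ0→cld] = [1, 1, 1, 4]
r7 m[φ1→sprk] = [9, 10, 8, 7]
r7 m[φ1→cld] = [2, 0, 9, 7]
r7 m[φ2→cld] = [9, 9, 0, 3]
r7 m[φ3→fog] = [1, 2, 3, 2]
r7 m[φ4→sprk] = [9, 0, 7, 7]
r7 m[fog→φ0] = [1, 2, 3, 2]
r7 m[fog→φ3] = [9, 13, 9, 13]
r7 m[sprk→φ1] = [9, 0, 7, 7]
r7 m[sprk→φ4] = [9, 10, 8, 7]
r7 m[cld→φ0] = [11, 9, 9, 10]
r7 m[cld→φ1] = [10, 10, 1, 7]
r7 m[cld→φ2] = [3, 1, 10, 11]
fixed point reached at round 7
traceback from fog: (fog=0, sprk=1, cld=1), score=10

assignment: (fog=0, sprk=1, cld=1); score = 10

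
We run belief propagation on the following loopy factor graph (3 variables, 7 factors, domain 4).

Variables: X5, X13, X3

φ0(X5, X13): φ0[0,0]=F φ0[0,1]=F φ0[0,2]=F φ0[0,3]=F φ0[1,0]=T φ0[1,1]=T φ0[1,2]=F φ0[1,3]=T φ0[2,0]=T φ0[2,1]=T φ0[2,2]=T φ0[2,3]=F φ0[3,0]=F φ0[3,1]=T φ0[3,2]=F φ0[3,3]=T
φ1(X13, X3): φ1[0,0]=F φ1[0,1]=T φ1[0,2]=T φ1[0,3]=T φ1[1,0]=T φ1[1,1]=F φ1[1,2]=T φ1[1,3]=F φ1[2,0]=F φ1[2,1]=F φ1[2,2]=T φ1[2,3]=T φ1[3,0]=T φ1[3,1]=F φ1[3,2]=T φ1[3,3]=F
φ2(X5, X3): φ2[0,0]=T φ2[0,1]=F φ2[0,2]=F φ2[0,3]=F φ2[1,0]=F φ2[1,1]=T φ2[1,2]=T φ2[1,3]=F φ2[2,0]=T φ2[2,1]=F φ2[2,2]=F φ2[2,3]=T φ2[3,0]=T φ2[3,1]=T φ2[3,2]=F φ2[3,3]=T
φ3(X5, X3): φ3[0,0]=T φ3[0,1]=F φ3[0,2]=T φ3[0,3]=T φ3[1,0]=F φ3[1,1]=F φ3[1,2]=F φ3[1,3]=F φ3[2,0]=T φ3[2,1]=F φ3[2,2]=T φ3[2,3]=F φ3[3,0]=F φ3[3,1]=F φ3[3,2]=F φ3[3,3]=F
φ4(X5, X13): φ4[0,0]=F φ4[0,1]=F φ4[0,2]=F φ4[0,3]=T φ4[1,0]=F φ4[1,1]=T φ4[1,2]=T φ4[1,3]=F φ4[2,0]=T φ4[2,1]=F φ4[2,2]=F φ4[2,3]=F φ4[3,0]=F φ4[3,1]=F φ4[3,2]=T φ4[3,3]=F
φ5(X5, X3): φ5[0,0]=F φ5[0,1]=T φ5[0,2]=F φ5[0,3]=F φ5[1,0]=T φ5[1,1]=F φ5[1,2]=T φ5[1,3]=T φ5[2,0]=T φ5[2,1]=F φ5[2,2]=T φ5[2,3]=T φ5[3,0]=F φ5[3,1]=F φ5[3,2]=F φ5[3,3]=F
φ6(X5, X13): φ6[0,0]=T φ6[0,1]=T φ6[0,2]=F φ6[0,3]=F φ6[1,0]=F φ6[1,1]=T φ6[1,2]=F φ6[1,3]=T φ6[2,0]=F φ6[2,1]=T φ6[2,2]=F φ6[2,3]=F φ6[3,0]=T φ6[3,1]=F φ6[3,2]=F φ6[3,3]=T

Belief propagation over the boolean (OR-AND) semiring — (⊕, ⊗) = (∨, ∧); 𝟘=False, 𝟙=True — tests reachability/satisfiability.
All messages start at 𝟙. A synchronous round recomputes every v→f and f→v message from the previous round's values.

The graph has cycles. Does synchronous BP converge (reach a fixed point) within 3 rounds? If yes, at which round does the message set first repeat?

init: all messages = 𝟙 over 4 values
r1 m[φ0→X5] = [F, T, T, T]
r1 m[φ0→X13] = [T, T, T, T]
r1 m[φ1→X13] = [T, T, T, T]
r1 m[φ1→X3] = [T, T, T, T]
r1 m[φ2→X5] = [T, T, T, T]
r1 m[φ2→X3] = [T, T, T, T]
r1 m[φ3→X5] = [T, F, T, F]
r1 m[φ3→X3] = [T, F, T, T]
r1 m[φ4→X5] = [T, T, T, T]
r1 m[φ4→X13] = [T, T, T, T]
r1 m[φ5→X5] = [T, T, T, F]
r1 m[φ5→X3] = [T, T, T, T]
r1 m[φ6→X5] = [T, T, T, T]
r1 m[φ6→X13] = [T, T, F, T]
r1 m[X5→φ0] = [T, T, T, T]
r1 m[X5→φ2] = [T, T, T, T]
r1 m[X5→φ3] = [T, T, T, T]
r1 m[X5→φ4] = [T, T, T, T]
r1 m[X5→φ5] = [T, T, T, T]
r1 m[X5→φ6] = [T, T, T, T]
r1 m[X13→φ0] = [T, T, T, T]
r1 m[X13→φ1] = [T, T, T, T]
r1 m[X13→φ4] = [T, T, T, T]
r1 m[X13→φ6] = [T, T, T, T]
r1 m[X3→φ1] = [T, T, T, T]
r1 m[X3→φ2] = [T, T, T, T]
r1 m[X3→φ3] = [T, T, T, T]
r1 m[X3→φ5] = [T, T, T, T]
r2 m[φ0→X5] = [F, T, T, T]
r2 m[φ0→X13] = [T, T, T, T]
r2 m[φ1→X13] = [T, T, T, T]
r2 m[φ1→X3] = [T, T, T, T]
r2 m[φ2→X5] = [T, T, T, T]
r2 m[φ2→X3] = [T, T, T, T]
r2 m[φ3→X5] = [T, F, T, F]
r2 m[φ3→X3] = [T, F, T, T]
r2 m[φ4→X5] = [T, T, T, T]
r2 m[φ4→X13] = [T, T, T, T]
r2 m[φ5→X5] = [T, T, T, F]
r2 m[φ5→X3] = [T, T, T, T]
r2 m[φ6→X5] = [T, T, T, T]
r2 m[φ6→X13] = [T, T, F, T]
r2 m[X5→φ0] = [T, F, T, F]
r2 m[X5→φ2] = [F, F, T, F]
r2 m[X5→φ3] = [F, T, T, F]
r2 m[X5→φ4] = [F, F, T, F]
r2 m[X5→φ5] = [F, F, T, F]
r2 m[X5→φ6] = [F, F, T, F]
r2 m[X13→φ0] = [T, T, F, T]
r2 m[X13→φ1] = [T, T, F, T]
r2 m[X13→φ4] = [T, T, F, T]
r2 m[X13→φ6] = [T, T, T, T]
r2 m[X3→φ1] = [T, F, T, T]
r2 m[X3→φ2] = [T, F, T, T]
r2 m[X3→φ3] = [T, T, T, T]
r2 m[X3→φ5] = [T, F, T, T]
r3 m[φ0→X5] = [F, T, T, T]
r3 m[φ0→X13] = [T, T, T, F]
r3 m[φ1→X13] = [T, T, T, T]
r3 m[φ1→X3] = [T, T, T, T]
r3 m[φ2→X5] = [T, T, T, T]
r3 m[φ2→X3] = [T, F, F, T]
r3 m[φ3→X5] = [T, F, T, F]
r3 m[φ3→X3] = [T, F, T, F]
r3 m[φ4→X5] = [T, T, T, F]
r3 m[φ4→X13] = [T, F, F, F]
r3 m[φ5→X5] = [F, T, T, F]
r3 m[φ5→X3] = [T, F, T, T]
r3 m[φ6→X5] = [T, T, T, T]
r3 m[φ6→X13] = [F, T, F, F]
r3 m[X5→φ0] = [T, F, T, F]
r3 m[X5→φ2] = [F, F, T, F]
r3 m[X5→φ3] = [F, T, T, F]
r3 m[X5→φ4] = [F, F, T, F]
r3 m[X5→φ5] = [F, F, T, F]
r3 m[X5→φ6] = [F, F, T, F]
r3 m[X13→φ0] = [T, T, F, T]
r3 m[X13→φ1] = [T, T, F, T]
r3 m[X13→φ4] = [T, T, F, T]
r3 m[X13→φ6] = [T, T, T, T]
r3 m[X3→φ1] = [T, F, T, T]
r3 m[X3→φ2] = [T, F, T, T]
r3 m[X3→φ3] = [T, T, T, T]
r3 m[X3→φ5] = [T, F, T, T]
no fixed point within 3 rounds

NOT CONVERGED within 3 rounds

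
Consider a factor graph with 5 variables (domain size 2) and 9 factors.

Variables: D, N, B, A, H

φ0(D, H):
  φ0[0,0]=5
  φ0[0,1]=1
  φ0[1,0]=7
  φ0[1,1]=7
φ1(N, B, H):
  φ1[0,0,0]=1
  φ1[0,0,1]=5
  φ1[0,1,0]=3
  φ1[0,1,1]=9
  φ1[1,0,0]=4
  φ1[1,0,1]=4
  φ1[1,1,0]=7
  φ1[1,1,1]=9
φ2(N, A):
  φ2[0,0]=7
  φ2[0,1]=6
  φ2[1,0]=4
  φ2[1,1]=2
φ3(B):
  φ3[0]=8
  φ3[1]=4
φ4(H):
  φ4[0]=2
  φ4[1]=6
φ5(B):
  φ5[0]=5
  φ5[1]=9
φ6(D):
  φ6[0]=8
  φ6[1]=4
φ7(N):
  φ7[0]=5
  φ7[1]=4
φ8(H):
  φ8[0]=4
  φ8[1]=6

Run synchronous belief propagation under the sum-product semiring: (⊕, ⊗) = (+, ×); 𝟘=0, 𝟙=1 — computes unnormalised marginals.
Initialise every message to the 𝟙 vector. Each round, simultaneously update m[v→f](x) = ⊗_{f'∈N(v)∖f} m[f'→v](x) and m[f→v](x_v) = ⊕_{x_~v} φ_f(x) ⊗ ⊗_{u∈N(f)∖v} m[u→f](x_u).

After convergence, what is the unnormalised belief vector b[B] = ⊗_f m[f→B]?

b[B] = [25328000, 44480448]

init: all messages = 𝟙 over 2 values
r1 m[φ0→D] = [6, 14]
r1 m[φ0→H] = [12, 8]
r1 m[φ1→N] = [18, 24]
r1 m[φ1→B] = [14, 28]
r1 m[φ1→H] = [15, 27]
r1 m[φ2→N] = [13, 6]
r1 m[φ2→A] = [11, 8]
r1 m[φ3→B] = [8, 4]
r1 m[φ4→H] = [2, 6]
r1 m[φ5→B] = [5, 9]
r1 m[φ6→D] = [8, 4]
r1 m[φ7→N] = [5, 4]
r1 m[φ8→H] = [4, 6]
r1 m[D→φ0] = [1, 1]
r1 m[D→φ6] = [1, 1]
r1 m[N→φ1] = [1, 1]
r1 m[N→φ2] = [1, 1]
r1 m[N→φ7] = [1, 1]
r1 m[B→φ1] = [1, 1]
r1 m[B→φ3] = [1, 1]
r1 m[B→φ5] = [1, 1]
r1 m[A→φ2] = [1, 1]
r1 m[H→φ0] = [1, 1]
r1 m[H→φ1] = [1, 1]
r1 m[H→φ4] = [1, 1]
r1 m[H→φ8] = [1, 1]
r2 m[φ0→D] = [6, 14]
r2 m[φ0→H] = [12, 8]
r2 m[φ1→N] = [18, 24]
r2 m[φ1→B] = [14, 28]
r2 m[φ1→H] = [15, 27]
r2 m[φ2→N] = [13, 6]
r2 m[φ2→A] = [11, 8]
r2 m[φ3→B] = [8, 4]
r2 m[φ4→H] = [2, 6]
r2 m[φ5→B] = [5, 9]
r2 m[φ6→D] = [8, 4]
r2 m[φ7→N] = [5, 4]
r2 m[φ8→H] = [4, 6]
r2 m[D→φ0] = [8, 4]
r2 m[D→φ6] = [6, 14]
r2 m[N→φ1] = [65, 24]
r2 m[N→φ2] = [90, 96]
r2 m[N→φ7] = [234, 144]
r2 m[B→φ1] = [40, 36]
r2 m[B→φ3] = [70, 252]
r2 m[B→φ5] = [112, 112]
r2 m[A→φ2] = [1, 1]
r2 m[H→φ0] = [120, 972]
r2 m[H→φ1] = [96, 288]
r2 m[H→φ4] = [720, 1296]
r2 m[H→φ8] = [360, 1296]
r3 m[φ0→D] = [1572, 7644]
r3 m[φ0→H] = [68, 36]
r3 m[φ1→N] = [165120, 178944]
r3 m[φ1→B] = [136704, 265536]
r3 m[φ1→H] = [19508, 45676]
r3 m[φ2→N] = [13, 6]
r3 m[φ2→A] = [1014, 732]
r3 m[φ3→B] = [8, 4]
r3 m[φ4→H] = [2, 6]
r3 m[φ5→B] = [5, 9]
r3 m[φ6→D] = [8, 4]
r3 m[φ7→N] = [5, 4]
r3 m[φ8→H] = [4, 6]
r3 m[D→φ0] = [8, 4]
r3 m[D→φ6] = [6, 14]
r3 m[N→φ1] = [65, 24]
r3 m[N→φ2] = [90, 96]
r3 m[N→φ7] = [234, 144]
r3 m[B→φ1] = [40, 36]
r3 m[B→φ3] = [70, 252]
r3 m[B→φ5] = [112, 112]
r3 m[A→φ2] = [1, 1]
r3 m[H→φ0] = [120, 972]
r3 m[H→φ1] = [96, 288]
r3 m[H→φ4] = [720, 1296]
r3 m[H→φ8] = [360, 1296]
r4 m[φ0→D] = [1572, 7644]
r4 m[φ0→H] = [68, 36]
r4 m[φ1→N] = [165120, 178944]
r4 m[φ1→B] = [136704, 265536]
r4 m[φ1→H] = [19508, 45676]
r4 m[φ2→N] = [13, 6]
r4 m[φ2→A] = [1014, 732]
r4 m[φ3→B] = [8, 4]
r4 m[φ4→H] = [2, 6]
r4 m[φ5→B] = [5, 9]
r4 m[φ6→D] = [8, 4]
r4 m[φ7→N] = [5, 4]
r4 m[φ8→H] = [4, 6]
r4 m[D→φ0] = [8, 4]
r4 m[D→φ6] = [1572, 7644]
r4 m[N→φ1] = [65, 24]
r4 m[N→φ2] = [825600, 715776]
r4 m[N→φ7] = [2146560, 1073664]
r4 m[B→φ1] = [40, 36]
r4 m[B→φ3] = [683520, 2389824]
r4 m[B→φ5] = [1093632, 1062144]
r4 m[A→φ2] = [1, 1]
r4 m[H→φ0] = [156064, 1644336]
r4 m[H→φ1] = [544, 1296]
r4 m[H→φ4] = [5306176, 9866016]
r4 m[H→φ8] = [2653088, 9866016]
r5 m[φ0→D] = [2424656, 12602800]
r5 m[φ0→H] = [68, 36]
r5 m[φ1→N] = [759616, 851392]
r5 m[φ1→B] = [633200, 1235568]
r5 m[φ1→H] = [19508, 45676]
r5 m[φ2→N] = [13, 6]
r5 m[φ2→A] = [8642304, 6385152]
r5 m[φ3→B] = [8, 4]
r5 m[φ4→H] = [2, 6]
r5 m[φ5→B] = [5, 9]
r5 m[φ6→D] = [8, 4]
r5 m[φ7→N] = [5, 4]
r5 m[φ8→H] = [4, 6]
r5 m[D→φ0] = [8, 4]
r5 m[D→φ6] = [1572, 7644]
r5 m[N→φ1] = [65, 24]
r5 m[N→φ2] = [825600, 715776]
r5 m[N→φ7] = [2146560, 1073664]
r5 m[B→φ1] = [40, 36]
r5 m[B→φ3] = [683520, 2389824]
r5 m[B→φ5] = [1093632, 1062144]
r5 m[A→φ2] = [1, 1]
r5 m[H→φ0] = [156064, 1644336]
r5 m[H→φ1] = [544, 1296]
r5 m[H→φ4] = [5306176, 9866016]
r5 m[H→φ8] = [2653088, 9866016]
r6 m[φ0→D] = [2424656, 12602800]
r6 m[φ0→H] = [68, 36]
r6 m[φ1→N] = [759616, 851392]
r6 m[φ1→B] = [633200, 1235568]
r6 m[φ1→H] = [19508, 45676]
r6 m[φ2→N] = [13, 6]
r6 m[φ2→A] = [8642304, 6385152]
r6 m[φ3→B] = [8, 4]
r6 m[φ4→H] = [2, 6]
r6 m[φ5→B] = [5, 9]
r6 m[φ6→D] = [8, 4]
r6 m[φ7→N] = [5, 4]
r6 m[φ8→H] = [4, 6]
r6 m[D→φ0] = [8, 4]
r6 m[D→φ6] = [2424656, 12602800]
r6 m[N→φ1] = [65, 24]
r6 m[N→φ2] = [3798080, 3405568]
r6 m[N→φ7] = [9875008, 5108352]
r6 m[B→φ1] = [40, 36]
r6 m[B→φ3] = [3166000, 11120112]
r6 m[B→φ5] = [5065600, 4942272]
r6 m[A→φ2] = [1, 1]
r6 m[H→φ0] = [156064, 1644336]
r6 m[H→φ1] = [544, 1296]
r6 m[H→φ4] = [5306176, 9866016]
r6 m[H→φ8] = [2653088, 9866016]
r7 m[φ0→D] = [2424656, 12602800]
r7 m[φ0→H] = [68, 36]
r7 m[φ1→N] = [759616, 851392]
r7 m[φ1→B] = [633200, 1235568]
r7 m[φ1→H] = [19508, 45676]
r7 m[φ2→N] = [13, 6]
r7 m[φ2→A] = [40208832, 29599616]
r7 m[φ3→B] = [8, 4]
r7 m[φ4→H] = [2, 6]
r7 m[φ5→B] = [5, 9]
r7 m[φ6→D] = [8, 4]
r7 m[φ7→N] = [5, 4]
r7 m[φ8→H] = [4, 6]
r7 m[D→φ0] = [8, 4]
r7 m[D→φ6] = [2424656, 12602800]
r7 m[N→φ1] = [65, 24]
r7 m[N→φ2] = [3798080, 3405568]
r7 m[N→φ7] = [9875008, 5108352]
r7 m[B→φ1] = [40, 36]
r7 m[B→φ3] = [3166000, 11120112]
r7 m[B→φ5] = [5065600, 4942272]
r7 m[A→φ2] = [1, 1]
r7 m[H→φ0] = [156064, 1644336]
r7 m[H→φ1] = [544, 1296]
r7 m[H→φ4] = [5306176, 9866016]
r7 m[H→φ8] = [2653088, 9866016]
r8 m[φ0→D] = [2424656, 12602800]
r8 m[φ0→H] = [68, 36]
r8 m[φ1→N] = [759616, 851392]
r8 m[φ1→B] = [633200, 1235568]
r8 m[φ1→H] = [19508, 45676]
r8 m[φ2→N] = [13, 6]
r8 m[φ2→A] = [40208832, 29599616]
r8 m[φ3→B] = [8, 4]
r8 m[φ4→H] = [2, 6]
r8 m[φ5→B] = [5, 9]
r8 m[φ6→D] = [8, 4]
r8 m[φ7→N] = [5, 4]
r8 m[φ8→H] = [4, 6]
r8 m[D→φ0] = [8, 4]
r8 m[D→φ6] = [2424656, 12602800]
r8 m[N→φ1] = [65, 24]
r8 m[N→φ2] = [3798080, 3405568]
r8 m[N→φ7] = [9875008, 5108352]
r8 m[B→φ1] = [40, 36]
r8 m[B→φ3] = [3166000, 11120112]
r8 m[B→φ5] = [5065600, 4942272]
r8 m[A→φ2] = [1, 1]
r8 m[H→φ0] = [156064, 1644336]
r8 m[H→φ1] = [544, 1296]
r8 m[H→φ4] = [5306176, 9866016]
r8 m[H→φ8] = [2653088, 9866016]
fixed point reached at round 8
b[B] = ⊗ incoming = [25328000, 44480448]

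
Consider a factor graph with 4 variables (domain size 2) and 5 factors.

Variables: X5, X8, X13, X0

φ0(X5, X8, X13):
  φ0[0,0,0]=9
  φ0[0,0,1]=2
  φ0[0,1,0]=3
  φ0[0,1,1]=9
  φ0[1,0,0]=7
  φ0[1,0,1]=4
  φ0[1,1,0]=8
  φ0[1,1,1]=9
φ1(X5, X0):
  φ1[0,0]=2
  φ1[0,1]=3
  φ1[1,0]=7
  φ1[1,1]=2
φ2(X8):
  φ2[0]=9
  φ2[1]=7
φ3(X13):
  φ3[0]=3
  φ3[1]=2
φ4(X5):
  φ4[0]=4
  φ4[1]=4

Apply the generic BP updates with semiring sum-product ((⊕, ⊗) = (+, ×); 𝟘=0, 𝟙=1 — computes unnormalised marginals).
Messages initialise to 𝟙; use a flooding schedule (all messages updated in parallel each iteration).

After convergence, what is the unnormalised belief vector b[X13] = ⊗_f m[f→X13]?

b[X13] = [18972, 10368]

init: all messages = 𝟙 over 2 values
r1 m[φ0→X5] = [23, 28]
r1 m[φ0→X8] = [22, 29]
r1 m[φ0→X13] = [27, 24]
r1 m[φ1→X5] = [5, 9]
r1 m[φ1→X0] = [9, 5]
r1 m[φ2→X8] = [9, 7]
r1 m[φ3→X13] = [3, 2]
r1 m[φ4→X5] = [4, 4]
r1 m[X5→φ0] = [1, 1]
r1 m[X5→φ1] = [1, 1]
r1 m[X5→φ4] = [1, 1]
r1 m[X8→φ0] = [1, 1]
r1 m[X8→φ2] = [1, 1]
r1 m[X13→φ0] = [1, 1]
r1 m[X13→φ3] = [1, 1]
r1 m[X0→φ1] = [1, 1]
r2 m[φ0→X5] = [23, 28]
r2 m[φ0→X8] = [22, 29]
r2 m[φ0→X13] = [27, 24]
r2 m[φ1→X5] = [5, 9]
r2 m[φ1→X0] = [9, 5]
r2 m[φ2→X8] = [9, 7]
r2 m[φ3→X13] = [3, 2]
r2 m[φ4→X5] = [4, 4]
r2 m[X5→φ0] = [20, 36]
r2 m[X5→φ1] = [92, 112]
r2 m[X5→φ4] = [115, 252]
r2 m[X8→φ0] = [9, 7]
r2 m[X8→φ2] = [22, 29]
r2 m[X13→φ0] = [3, 2]
r2 m[X13→φ3] = [27, 24]
r2 m[X0→φ1] = [1, 1]
r3 m[φ0→X5] = [468, 555]
r3 m[φ0→X8] = [1664, 2052]
r3 m[φ0→X13] = [6324, 5184]
r3 m[φ1→X5] = [5, 9]
r3 m[φ1→X0] = [968, 500]
r3 m[φ2→X8] = [9, 7]
r3 m[φ3→X13] = [3, 2]
r3 m[φ4→X5] = [4, 4]
r3 m[X5→φ0] = [20, 36]
r3 m[X5→φ1] = [92, 112]
r3 m[X5→φ4] = [115, 252]
r3 m[X8→φ0] = [9, 7]
r3 m[X8→φ2] = [22, 29]
r3 m[X13→φ0] = [3, 2]
r3 m[X13→φ3] = [27, 24]
r3 m[X0→φ1] = [1, 1]
r4 m[φ0→X5] = [468, 555]
r4 m[φ0→X8] = [1664, 2052]
r4 m[φ0→X13] = [6324, 5184]
r4 m[φ1→X5] = [5, 9]
r4 m[φ1→X0] = [968, 500]
r4 m[φ2→X8] = [9, 7]
r4 m[φ3→X13] = [3, 2]
r4 m[φ4→X5] = [4, 4]
r4 m[X5→φ0] = [20, 36]
r4 m[X5→φ1] = [1872, 2220]
r4 m[X5→φ4] = [2340, 4995]
r4 m[X8→φ0] = [9, 7]
r4 m[X8→φ2] = [1664, 2052]
r4 m[X13→φ0] = [3, 2]
r4 m[X13→φ3] = [6324, 5184]
r4 m[X0→φ1] = [1, 1]
r5 m[φ0→X5] = [468, 555]
r5 m[φ0→X8] = [1664, 2052]
r5 m[φ0→X13] = [6324, 5184]
r5 m[φ1→X5] = [5, 9]
r5 m[φ1→X0] = [19284, 10056]
r5 m[φ2→X8] = [9, 7]
r5 m[φ3→X13] = [3, 2]
r5 m[φ4→X5] = [4, 4]
r5 m[X5→φ0] = [20, 36]
r5 m[X5→φ1] = [1872, 2220]
r5 m[X5→φ4] = [2340, 4995]
r5 m[X8→φ0] = [9, 7]
r5 m[X8→φ2] = [1664, 2052]
r5 m[X13→φ0] = [3, 2]
r5 m[X13→φ3] = [6324, 5184]
r5 m[X0→φ1] = [1, 1]
r6 m[φ0→X5] = [468, 555]
r6 m[φ0→X8] = [1664, 2052]
r6 m[φ0→X13] = [6324, 5184]
r6 m[φ1→X5] = [5, 9]
r6 m[φ1→X0] = [19284, 10056]
r6 m[φ2→X8] = [9, 7]
r6 m[φ3→X13] = [3, 2]
r6 m[φ4→X5] = [4, 4]
r6 m[X5→φ0] = [20, 36]
r6 m[X5→φ1] = [1872, 2220]
r6 m[X5→φ4] = [2340, 4995]
r6 m[X8→φ0] = [9, 7]
r6 m[X8→φ2] = [1664, 2052]
r6 m[X13→φ0] = [3, 2]
r6 m[X13→φ3] = [6324, 5184]
r6 m[X0→φ1] = [1, 1]
fixed point reached at round 6
b[X13] = ⊗ incoming = [18972, 10368]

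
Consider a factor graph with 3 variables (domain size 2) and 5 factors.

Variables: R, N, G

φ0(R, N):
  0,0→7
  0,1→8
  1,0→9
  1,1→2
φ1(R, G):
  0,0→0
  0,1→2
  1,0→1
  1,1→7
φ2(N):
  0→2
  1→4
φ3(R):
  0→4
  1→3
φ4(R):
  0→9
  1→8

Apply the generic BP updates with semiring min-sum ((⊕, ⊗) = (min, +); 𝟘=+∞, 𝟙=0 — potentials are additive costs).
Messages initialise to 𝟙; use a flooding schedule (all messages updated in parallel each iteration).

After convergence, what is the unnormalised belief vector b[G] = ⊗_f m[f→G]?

init: all messages = 𝟙 over 2 values
r1 m[φ0→R] = [7, 2]
r1 m[φ0→N] = [7, 2]
r1 m[φ1→R] = [0, 1]
r1 m[φ1→G] = [0, 2]
r1 m[φ2→N] = [2, 4]
r1 m[φ3→R] = [4, 3]
r1 m[φ4→R] = [9, 8]
r1 m[R→φ0] = [0, 0]
r1 m[R→φ1] = [0, 0]
r1 m[R→φ3] = [0, 0]
r1 m[R→φ4] = [0, 0]
r1 m[N→φ0] = [0, 0]
r1 m[N→φ2] = [0, 0]
r1 m[G→φ1] = [0, 0]
r2 m[φ0→R] = [7, 2]
r2 m[φ0→N] = [7, 2]
r2 m[φ1→R] = [0, 1]
r2 m[φ1→G] = [0, 2]
r2 m[φ2→N] = [2, 4]
r2 m[φ3→R] = [4, 3]
r2 m[φ4→R] = [9, 8]
r2 m[R→φ0] = [13, 12]
r2 m[R→φ1] = [20, 13]
r2 m[R→φ3] = [16, 11]
r2 m[R→φ4] = [11, 6]
r2 m[N→φ0] = [2, 4]
r2 m[N→φ2] = [7, 2]
r2 m[G→φ1] = [0, 0]
r3 m[φ0→R] = [9, 6]
r3 m[φ0→N] = [20, 14]
r3 m[φ1→R] = [0, 1]
r3 m[φ1→G] = [14, 20]
r3 m[φ2→N] = [2, 4]
r3 m[φ3→R] = [4, 3]
r3 m[φ4→R] = [9, 8]
r3 m[R→φ0] = [13, 12]
r3 m[R→φ1] = [20, 13]
r3 m[R→φ3] = [16, 11]
r3 m[R→φ4] = [11, 6]
r3 m[N→φ0] = [2, 4]
r3 m[N→φ2] = [7, 2]
r3 m[G→φ1] = [0, 0]
r4 m[φ0→R] = [9, 6]
r4 m[φ0→N] = [20, 14]
r4 m[φ1→R] = [0, 1]
r4 m[φ1→G] = [14, 20]
r4 m[φ2→N] = [2, 4]
r4 m[φ3→R] = [4, 3]
r4 m[φ4→R] = [9, 8]
r4 m[R→φ0] = [13, 12]
r4 m[R→φ1] = [22, 17]
r4 m[R→φ3] = [18, 15]
r4 m[R→φ4] = [13, 10]
r4 m[N→φ0] = [2, 4]
r4 m[N→φ2] = [20, 14]
r4 m[G→φ1] = [0, 0]
r5 m[φ0→R] = [9, 6]
r5 m[φ0→N] = [20, 14]
r5 m[φ1→R] = [0, 1]
r5 m[φ1→G] = [18, 24]
r5 m[φ2→N] = [2, 4]
r5 m[φ3→R] = [4, 3]
r5 m[φ4→R] = [9, 8]
r5 m[R→φ0] = [13, 12]
r5 m[R→φ1] = [22, 17]
r5 m[R→φ3] = [18, 15]
r5 m[R→φ4] = [13, 10]
r5 m[N→φ0] = [2, 4]
r5 m[N→φ2] = [20, 14]
r5 m[G→φ1] = [0, 0]
r6 m[φ0→R] = [9, 6]
r6 m[φ0→N] = [20, 14]
r6 m[φ1→R] = [0, 1]
r6 m[φ1→G] = [18, 24]
r6 m[φ2→N] = [2, 4]
r6 m[φ3→R] = [4, 3]
r6 m[φ4→R] = [9, 8]
r6 m[R→φ0] = [13, 12]
r6 m[R→φ1] = [22, 17]
r6 m[R→φ3] = [18, 15]
r6 m[R→φ4] = [13, 10]
r6 m[N→φ0] = [2, 4]
r6 m[N→φ2] = [20, 14]
r6 m[G→φ1] = [0, 0]
fixed point reached at round 6
b[G] = ⊗ incoming = [18, 24]

b[G] = [18, 24]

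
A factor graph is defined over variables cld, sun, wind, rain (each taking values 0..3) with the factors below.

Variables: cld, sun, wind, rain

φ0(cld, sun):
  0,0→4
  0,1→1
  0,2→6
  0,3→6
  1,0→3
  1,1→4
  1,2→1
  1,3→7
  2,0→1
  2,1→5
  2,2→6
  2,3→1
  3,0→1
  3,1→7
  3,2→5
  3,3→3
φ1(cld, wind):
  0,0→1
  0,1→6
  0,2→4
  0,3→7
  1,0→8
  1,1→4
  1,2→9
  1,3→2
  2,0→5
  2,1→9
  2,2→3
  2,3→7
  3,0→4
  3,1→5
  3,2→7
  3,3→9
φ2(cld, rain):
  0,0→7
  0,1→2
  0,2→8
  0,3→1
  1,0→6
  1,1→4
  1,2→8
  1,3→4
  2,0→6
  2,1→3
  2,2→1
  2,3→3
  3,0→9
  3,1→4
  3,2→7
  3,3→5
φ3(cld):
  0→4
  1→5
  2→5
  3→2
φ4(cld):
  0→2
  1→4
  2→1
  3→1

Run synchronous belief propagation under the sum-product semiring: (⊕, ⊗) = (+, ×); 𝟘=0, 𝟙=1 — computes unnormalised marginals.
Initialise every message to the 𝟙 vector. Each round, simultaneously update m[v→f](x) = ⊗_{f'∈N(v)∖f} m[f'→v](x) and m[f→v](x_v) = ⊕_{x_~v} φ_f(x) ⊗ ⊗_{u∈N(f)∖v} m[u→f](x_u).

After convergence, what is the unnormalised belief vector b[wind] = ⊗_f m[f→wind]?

init: all messages = 𝟙 over 4 values
r1 m[φ0→cld] = [17, 15, 13, 16]
r1 m[φ0→sun] = [9, 17, 18, 17]
r1 m[φ1→cld] = [18, 23, 24, 25]
r1 m[φ1→wind] = [18, 24, 23, 25]
r1 m[φ2→cld] = [18, 22, 13, 25]
r1 m[φ2→rain] = [28, 13, 24, 13]
r1 m[φ3→cld] = [4, 5, 5, 2]
r1 m[φ4→cld] = [2, 4, 1, 1]
r1 m[cld→φ0] = [1, 1, 1, 1]
r1 m[cld→φ1] = [1, 1, 1, 1]
r1 m[cld→φ2] = [1, 1, 1, 1]
r1 m[cld→φ3] = [1, 1, 1, 1]
r1 m[cld→φ4] = [1, 1, 1, 1]
r1 m[sun→φ0] = [1, 1, 1, 1]
r1 m[wind→φ1] = [1, 1, 1, 1]
r1 m[rain→φ2] = [1, 1, 1, 1]
r2 m[φ0→cld] = [17, 15, 13, 16]
r2 m[φ0→sun] = [9, 17, 18, 17]
r2 m[φ1→cld] = [18, 23, 24, 25]
r2 m[φ1→wind] = [18, 24, 23, 25]
r2 m[φ2→cld] = [18, 22, 13, 25]
r2 m[φ2→rain] = [28, 13, 24, 13]
r2 m[φ3→cld] = [4, 5, 5, 2]
r2 m[φ4→cld] = [2, 4, 1, 1]
r2 m[cld→φ0] = [2592, 10120, 1560, 1250]
r2 m[cld→φ1] = [2448, 6600, 845, 800]
r2 m[cld→φ2] = [2448, 6900, 1560, 800]
r2 m[cld→φ3] = [11016, 30360, 4056, 10000]
r2 m[cld→φ4] = [22032, 37950, 20280, 20000]
r2 m[sun→φ0] = [1, 1, 1, 1]
r2 m[wind→φ1] = [1, 1, 1, 1]
r2 m[rain→φ2] = [1, 1, 1, 1]
r3 m[φ0→cld] = [17, 15, 13, 16]
r3 m[φ0→sun] = [43538, 59622, 41282, 91702]
r3 m[φ1→cld] = [18, 23, 24, 25]
r3 m[φ1→wind] = [62673, 52693, 77327, 43451]
r3 m[φ2→cld] = [18, 22, 13, 25]
r3 m[φ2→rain] = [75096, 40376, 81944, 38728]
r3 m[φ3→cld] = [4, 5, 5, 2]
r3 m[φ4→cld] = [2, 4, 1, 1]
r3 m[cld→φ0] = [2592, 10120, 1560, 1250]
r3 m[cld→φ1] = [2448, 6600, 845, 800]
r3 m[cld→φ2] = [2448, 6900, 1560, 800]
r3 m[cld→φ3] = [11016, 30360, 4056, 10000]
r3 m[cld→φ4] = [22032, 37950, 20280, 20000]
r3 m[sun→φ0] = [1, 1, 1, 1]
r3 m[wind→φ1] = [1, 1, 1, 1]
r3 m[rain→φ2] = [1, 1, 1, 1]
r4 m[φ0→cld] = [17, 15, 13, 16]
r4 m[φ0→sun] = [43538, 59622, 41282, 91702]
r4 m[φ1→cld] = [18, 23, 24, 25]
r4 m[φ1→wind] = [62673, 52693, 77327, 43451]
r4 m[φ2→cld] = [18, 22, 13, 25]
r4 m[φ2→rain] = [75096, 40376, 81944, 38728]
r4 m[φ3→cld] = [4, 5, 5, 2]
r4 m[φ4→cld] = [2, 4, 1, 1]
r4 m[cld→φ0] = [2592, 10120, 1560, 1250]
r4 m[cld→φ1] = [2448, 6600, 845, 800]
r4 m[cld→φ2] = [2448, 6900, 1560, 800]
r4 m[cld→φ3] = [11016, 30360, 4056, 10000]
r4 m[cld→φ4] = [22032, 37950, 20280, 20000]
r4 m[sun→φ0] = [1, 1, 1, 1]
r4 m[wind→φ1] = [1, 1, 1, 1]
r4 m[rain→φ2] = [1, 1, 1, 1]
fixed point reached at round 4
b[wind] = ⊗ incoming = [62673, 52693, 77327, 43451]

b[wind] = [62673, 52693, 77327, 43451]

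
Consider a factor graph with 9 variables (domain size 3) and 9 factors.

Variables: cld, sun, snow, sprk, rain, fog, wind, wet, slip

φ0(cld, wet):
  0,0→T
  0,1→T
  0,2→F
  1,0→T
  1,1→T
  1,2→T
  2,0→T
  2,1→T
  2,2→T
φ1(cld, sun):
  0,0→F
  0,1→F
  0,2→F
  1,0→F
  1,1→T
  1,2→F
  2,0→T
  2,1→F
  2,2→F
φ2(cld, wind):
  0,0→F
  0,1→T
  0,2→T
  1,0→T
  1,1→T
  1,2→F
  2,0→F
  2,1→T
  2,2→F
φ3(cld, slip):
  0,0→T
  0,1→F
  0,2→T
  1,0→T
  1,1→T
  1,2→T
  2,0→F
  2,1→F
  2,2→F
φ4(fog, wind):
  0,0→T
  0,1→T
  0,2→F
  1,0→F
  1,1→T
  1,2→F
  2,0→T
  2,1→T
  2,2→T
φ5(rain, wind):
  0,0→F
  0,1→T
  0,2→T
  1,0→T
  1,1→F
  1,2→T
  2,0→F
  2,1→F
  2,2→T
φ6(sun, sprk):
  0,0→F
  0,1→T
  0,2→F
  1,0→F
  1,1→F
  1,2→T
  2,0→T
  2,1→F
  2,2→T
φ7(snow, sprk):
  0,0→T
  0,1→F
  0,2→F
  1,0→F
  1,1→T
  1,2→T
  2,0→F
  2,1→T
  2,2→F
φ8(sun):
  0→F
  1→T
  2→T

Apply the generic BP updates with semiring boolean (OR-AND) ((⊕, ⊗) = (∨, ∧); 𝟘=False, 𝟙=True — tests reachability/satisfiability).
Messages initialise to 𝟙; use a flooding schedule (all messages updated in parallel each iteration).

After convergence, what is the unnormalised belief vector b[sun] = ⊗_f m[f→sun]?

b[sun] = [F, T, F]

init: all messages = 𝟙 over 3 values
r1 m[φ0→cld] = [T, T, T]
r1 m[φ0→wet] = [T, T, T]
r1 m[φ1→cld] = [F, T, T]
r1 m[φ1→sun] = [T, T, F]
r1 m[φ2→cld] = [T, T, T]
r1 m[φ2→wind] = [T, T, T]
r1 m[φ3→cld] = [T, T, F]
r1 m[φ3→slip] = [T, T, T]
r1 m[φ4→fog] = [T, T, T]
r1 m[φ4→wind] = [T, T, T]
r1 m[φ5→rain] = [T, T, T]
r1 m[φ5→wind] = [T, T, T]
r1 m[φ6→sun] = [T, T, T]
r1 m[φ6→sprk] = [T, T, T]
r1 m[φ7→snow] = [T, T, T]
r1 m[φ7→sprk] = [T, T, T]
r1 m[φ8→sun] = [F, T, T]
r1 m[cld→φ0] = [T, T, T]
r1 m[cld→φ1] = [T, T, T]
r1 m[cld→φ2] = [T, T, T]
r1 m[cld→φ3] = [T, T, T]
r1 m[sun→φ1] = [T, T, T]
r1 m[sun→φ6] = [T, T, T]
r1 m[sun→φ8] = [T, T, T]
r1 m[snow→φ7] = [T, T, T]
r1 m[sprk→φ6] = [T, T, T]
r1 m[sprk→φ7] = [T, T, T]
r1 m[rain→φ5] = [T, T, T]
r1 m[fog→φ4] = [T, T, T]
r1 m[wind→φ2] = [T, T, T]
r1 m[wind→φ4] = [T, T, T]
r1 m[wind→φ5] = [T, T, T]
r1 m[wet→φ0] = [T, T, T]
r1 m[slip→φ3] = [T, T, T]
r2 m[φ0→cld] = [T, T, T]
r2 m[φ0→wet] = [T, T, T]
r2 m[φ1→cld] = [F, T, T]
r2 m[φ1→sun] = [T, T, F]
r2 m[φ2→cld] = [T, T, T]
r2 m[φ2→wind] = [T, T, T]
r2 m[φ3→cld] = [T, T, F]
r2 m[φ3→slip] = [T, T, T]
r2 m[φ4→fog] = [T, T, T]
r2 m[φ4→wind] = [T, T, T]
r2 m[φ5→rain] = [T, T, T]
r2 m[φ5→wind] = [T, T, T]
r2 m[φ6→sun] = [T, T, T]
r2 m[φ6→sprk] = [T, T, T]
r2 m[φ7→snow] = [T, T, T]
r2 m[φ7→sprk] = [T, T, T]
r2 m[φ8→sun] = [F, T, T]
r2 m[cld→φ0] = [F, T, F]
r2 m[cld→φ1] = [T, T, F]
r2 m[cld→φ2] = [F, T, F]
r2 m[cld→φ3] = [F, T, T]
r2 m[sun→φ1] = [F, T, T]
r2 m[sun→φ6] = [F, T, F]
r2 m[sun→φ8] = [T, T, F]
r2 m[snow→φ7] = [T, T, T]
r2 m[sprk→φ6] = [T, T, T]
r2 m[sprk→φ7] = [T, T, T]
r2 m[rain→φ5] = [T, T, T]
r2 m[fog→φ4] = [T, T, T]
r2 m[wind→φ2] = [T, T, T]
r2 m[wind→φ4] = [T, T, T]
r2 m[wind→φ5] = [T, T, T]
r2 m[wet→φ0] = [T, T, T]
r2 m[slip→φ3] = [T, T, T]
r3 m[φ0→cld] = [T, T, T]
r3 m[φ0→wet] = [T, T, T]
r3 m[φ1→cld] = [F, T, F]
r3 m[φ1→sun] = [F, T, F]
r3 m[φ2→cld] = [T, T, T]
r3 m[φ2→wind] = [T, T, F]
r3 m[φ3→cld] = [T, T, F]
r3 m[φ3→slip] = [T, T, T]
r3 m[φ4→fog] = [T, T, T]
r3 m[φ4→wind] = [T, T, T]
r3 m[φ5→rain] = [T, T, T]
r3 m[φ5→wind] = [T, T, T]
r3 m[φ6→sun] = [T, T, T]
r3 m[φ6→sprk] = [F, F, T]
r3 m[φ7→snow] = [T, T, T]
r3 m[φ7→sprk] = [T, T, T]
r3 m[φ8→sun] = [F, T, T]
r3 m[cld→φ0] = [F, T, F]
r3 m[cld→φ1] = [T, T, F]
r3 m[cld→φ2] = [F, T, F]
r3 m[cld→φ3] = [F, T, T]
r3 m[sun→φ1] = [F, T, T]
r3 m[sun→φ6] = [F, T, F]
r3 m[sun→φ8] = [T, T, F]
r3 m[snow→φ7] = [T, T, T]
r3 m[sprk→φ6] = [T, T, T]
r3 m[sprk→φ7] = [T, T, T]
r3 m[rain→φ5] = [T, T, T]
r3 m[fog→φ4] = [T, T, T]
r3 m[wind→φ2] = [T, T, T]
r3 m[wind→φ4] = [T, T, T]
r3 m[wind→φ5] = [T, T, T]
r3 m[wet→φ0] = [T, T, T]
r3 m[slip→φ3] = [T, T, T]
r4 m[φ0→cld] = [T, T, T]
r4 m[φ0→wet] = [T, T, T]
r4 m[φ1→cld] = [F, T, F]
r4 m[φ1→sun] = [F, T, F]
r4 m[φ2→cld] = [T, T, T]
r4 m[φ2→wind] = [T, T, F]
r4 m[φ3→cld] = [T, T, F]
r4 m[φ3→slip] = [T, T, T]
r4 m[φ4→fog] = [T, T, T]
r4 m[φ4→wind] = [T, T, T]
r4 m[φ5→rain] = [T, T, T]
r4 m[φ5→wind] = [T, T, T]
r4 m[φ6→sun] = [T, T, T]
r4 m[φ6→sprk] = [F, F, T]
r4 m[φ7→snow] = [T, T, T]
r4 m[φ7→sprk] = [T, T, T]
r4 m[φ8→sun] = [F, T, T]
r4 m[cld→φ0] = [F, T, F]
r4 m[cld→φ1] = [T, T, F]
r4 m[cld→φ2] = [F, T, F]
r4 m[cld→φ3] = [F, T, F]
r4 m[sun→φ1] = [F, T, T]
r4 m[sun→φ6] = [F, T, F]
r4 m[sun→φ8] = [F, T, F]
r4 m[snow→φ7] = [T, T, T]
r4 m[sprk→φ6] = [T, T, T]
r4 m[sprk→φ7] = [F, F, T]
r4 m[rain→φ5] = [T, T, T]
r4 m[fog→φ4] = [T, T, T]
r4 m[wind→φ2] = [T, T, T]
r4 m[wind→φ4] = [T, T, F]
r4 m[wind→φ5] = [T, T, F]
r4 m[wet→φ0] = [T, T, T]
r4 m[slip→φ3] = [T, T, T]
r5 m[φ0→cld] = [T, T, T]
r5 m[φ0→wet] = [T, T, T]
r5 m[φ1→cld] = [F, T, F]
r5 m[φ1→sun] = [F, T, F]
r5 m[φ2→cld] = [T, T, T]
r5 m[φ2→wind] = [T, T, F]
r5 m[φ3→cld] = [T, T, F]
r5 m[φ3→slip] = [T, T, T]
r5 m[φ4→fog] = [T, T, T]
r5 m[φ4→wind] = [T, T, T]
r5 m[φ5→rain] = [T, T, F]
r5 m[φ5→wind] = [T, T, T]
r5 m[φ6→sun] = [T, T, T]
r5 m[φ6→sprk] = [F, F, T]
r5 m[φ7→snow] = [F, T, F]
r5 m[φ7→sprk] = [T, T, T]
r5 m[φ8→sun] = [F, T, T]
r5 m[cld→φ0] = [F, T, F]
r5 m[cld→φ1] = [T, T, F]
r5 m[cld→φ2] = [F, T, F]
r5 m[cld→φ3] = [F, T, F]
r5 m[sun→φ1] = [F, T, T]
r5 m[sun→φ6] = [F, T, F]
r5 m[sun→φ8] = [F, T, F]
r5 m[snow→φ7] = [T, T, T]
r5 m[sprk→φ6] = [T, T, T]
r5 m[sprk→φ7] = [F, F, T]
r5 m[rain→φ5] = [T, T, T]
r5 m[fog→φ4] = [T, T, T]
r5 m[wind→φ2] = [T, T, T]
r5 m[wind→φ4] = [T, T, F]
r5 m[wind→φ5] = [T, T, F]
r5 m[wet→φ0] = [T, T, T]
r5 m[slip→φ3] = [T, T, T]
r6 m[φ0→cld] = [T, T, T]
r6 m[φ0→wet] = [T, T, T]
r6 m[φ1→cld] = [F, T, F]
r6 m[φ1→sun] = [F, T, F]
r6 m[φ2→cld] = [T, T, T]
r6 m[φ2→wind] = [T, T, F]
r6 m[φ3→cld] = [T, T, F]
r6 m[φ3→slip] = [T, T, T]
r6 m[φ4→fog] = [T, T, T]
r6 m[φ4→wind] = [T, T, T]
r6 m[φ5→rain] = [T, T, F]
r6 m[φ5→wind] = [T, T, T]
r6 m[φ6→sun] = [T, T, T]
r6 m[φ6→sprk] = [F, F, T]
r6 m[φ7→snow] = [F, T, F]
r6 m[φ7→sprk] = [T, T, T]
r6 m[φ8→sun] = [F, T, T]
r6 m[cld→φ0] = [F, T, F]
r6 m[cld→φ1] = [T, T, F]
r6 m[cld→φ2] = [F, T, F]
r6 m[cld→φ3] = [F, T, F]
r6 m[sun→φ1] = [F, T, T]
r6 m[sun→φ6] = [F, T, F]
r6 m[sun→φ8] = [F, T, F]
r6 m[snow→φ7] = [T, T, T]
r6 m[sprk→φ6] = [T, T, T]
r6 m[sprk→φ7] = [F, F, T]
r6 m[rain→φ5] = [T, T, T]
r6 m[fog→φ4] = [T, T, T]
r6 m[wind→φ2] = [T, T, T]
r6 m[wind→φ4] = [T, T, F]
r6 m[wind→φ5] = [T, T, F]
r6 m[wet→φ0] = [T, T, T]
r6 m[slip→φ3] = [T, T, T]
fixed point reached at round 6
b[sun] = ⊗ incoming = [F, T, F]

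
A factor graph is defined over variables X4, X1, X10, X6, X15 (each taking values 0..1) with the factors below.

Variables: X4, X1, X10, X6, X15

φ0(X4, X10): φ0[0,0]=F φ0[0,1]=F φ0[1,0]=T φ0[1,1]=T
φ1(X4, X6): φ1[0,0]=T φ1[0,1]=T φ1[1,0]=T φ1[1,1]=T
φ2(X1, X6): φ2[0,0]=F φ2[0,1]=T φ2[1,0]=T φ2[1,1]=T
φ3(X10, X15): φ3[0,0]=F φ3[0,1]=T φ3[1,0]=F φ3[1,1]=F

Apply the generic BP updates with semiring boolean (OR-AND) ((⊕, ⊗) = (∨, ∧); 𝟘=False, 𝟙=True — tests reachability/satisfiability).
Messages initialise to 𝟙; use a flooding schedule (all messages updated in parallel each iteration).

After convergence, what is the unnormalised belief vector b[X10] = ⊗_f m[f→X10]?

b[X10] = [T, F]

init: all messages = 𝟙 over 2 values
r1 m[φ0→X4] = [F, T]
r1 m[φ0→X10] = [T, T]
r1 m[φ1→X4] = [T, T]
r1 m[φ1→X6] = [T, T]
r1 m[φ2→X1] = [T, T]
r1 m[φ2→X6] = [T, T]
r1 m[φ3→X10] = [T, F]
r1 m[φ3→X15] = [F, T]
r1 m[X4→φ0] = [T, T]
r1 m[X4→φ1] = [T, T]
r1 m[X1→φ2] = [T, T]
r1 m[X10→φ0] = [T, T]
r1 m[X10→φ3] = [T, T]
r1 m[X6→φ1] = [T, T]
r1 m[X6→φ2] = [T, T]
r1 m[X15→φ3] = [T, T]
r2 m[φ0→X4] = [F, T]
r2 m[φ0→X10] = [T, T]
r2 m[φ1→X4] = [T, T]
r2 m[φ1→X6] = [T, T]
r2 m[φ2→X1] = [T, T]
r2 m[φ2→X6] = [T, T]
r2 m[φ3→X10] = [T, F]
r2 m[φ3→X15] = [F, T]
r2 m[X4→φ0] = [T, T]
r2 m[X4→φ1] = [F, T]
r2 m[X1→φ2] = [T, T]
r2 m[X10→φ0] = [T, F]
r2 m[X10→φ3] = [T, T]
r2 m[X6→φ1] = [T, T]
r2 m[X6→φ2] = [T, T]
r2 m[X15→φ3] = [T, T]
r3 m[φ0→X4] = [F, T]
r3 m[φ0→X10] = [T, T]
r3 m[φ1→X4] = [T, T]
r3 m[φ1→X6] = [T, T]
r3 m[φ2→X1] = [T, T]
r3 m[φ2→X6] = [T, T]
r3 m[φ3→X10] = [T, F]
r3 m[φ3→X15] = [F, T]
r3 m[X4→φ0] = [T, T]
r3 m[X4→φ1] = [F, T]
r3 m[X1→φ2] = [T, T]
r3 m[X10→φ0] = [T, F]
r3 m[X10→φ3] = [T, T]
r3 m[X6→φ1] = [T, T]
r3 m[X6→φ2] = [T, T]
r3 m[X15→φ3] = [T, T]
fixed point reached at round 3
b[X10] = ⊗ incoming = [T, F]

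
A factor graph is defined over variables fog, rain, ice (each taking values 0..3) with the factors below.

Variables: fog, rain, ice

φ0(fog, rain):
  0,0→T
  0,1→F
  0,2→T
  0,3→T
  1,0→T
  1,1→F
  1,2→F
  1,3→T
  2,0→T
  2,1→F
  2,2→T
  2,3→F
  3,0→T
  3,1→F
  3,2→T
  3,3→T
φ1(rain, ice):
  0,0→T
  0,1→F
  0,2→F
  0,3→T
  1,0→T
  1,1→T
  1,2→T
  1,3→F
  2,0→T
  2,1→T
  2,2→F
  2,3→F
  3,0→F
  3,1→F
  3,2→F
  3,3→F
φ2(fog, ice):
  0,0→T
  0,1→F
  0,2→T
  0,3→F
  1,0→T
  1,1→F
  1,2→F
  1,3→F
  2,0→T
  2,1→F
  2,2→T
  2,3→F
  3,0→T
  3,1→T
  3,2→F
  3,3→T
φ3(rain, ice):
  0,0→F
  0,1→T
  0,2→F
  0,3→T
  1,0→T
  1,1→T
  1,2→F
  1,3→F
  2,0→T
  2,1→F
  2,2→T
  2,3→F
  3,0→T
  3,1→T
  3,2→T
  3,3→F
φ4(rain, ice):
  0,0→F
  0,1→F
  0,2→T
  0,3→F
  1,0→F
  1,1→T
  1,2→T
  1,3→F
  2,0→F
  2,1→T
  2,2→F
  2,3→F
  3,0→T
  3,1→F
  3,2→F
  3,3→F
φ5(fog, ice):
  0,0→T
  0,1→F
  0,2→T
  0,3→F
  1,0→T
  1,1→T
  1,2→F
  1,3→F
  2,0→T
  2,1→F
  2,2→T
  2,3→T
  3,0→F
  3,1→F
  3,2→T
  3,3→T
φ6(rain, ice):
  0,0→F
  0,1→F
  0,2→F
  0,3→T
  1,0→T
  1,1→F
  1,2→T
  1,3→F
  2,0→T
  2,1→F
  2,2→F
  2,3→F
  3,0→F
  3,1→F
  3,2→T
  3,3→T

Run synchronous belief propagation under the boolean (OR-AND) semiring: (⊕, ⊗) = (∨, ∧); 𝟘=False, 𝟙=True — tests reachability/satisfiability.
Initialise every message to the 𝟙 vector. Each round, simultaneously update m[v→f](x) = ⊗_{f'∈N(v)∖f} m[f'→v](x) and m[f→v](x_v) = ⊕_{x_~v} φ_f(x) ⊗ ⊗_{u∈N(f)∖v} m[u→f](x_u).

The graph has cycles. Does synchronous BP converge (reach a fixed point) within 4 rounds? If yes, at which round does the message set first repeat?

init: all messages = 𝟙 over 4 values
r1 m[φ0→fog] = [T, T, T, T]
r1 m[φ0→rain] = [T, F, T, T]
r1 m[φ1→rain] = [T, T, T, F]
r1 m[φ1→ice] = [T, T, T, T]
r1 m[φ2→fog] = [T, T, T, T]
r1 m[φ2→ice] = [T, T, T, T]
r1 m[φ3→rain] = [T, T, T, T]
r1 m[φ3→ice] = [T, T, T, T]
r1 m[φ4→rain] = [T, T, T, T]
r1 m[φ4→ice] = [T, T, T, F]
r1 m[φ5→fog] = [T, T, T, T]
r1 m[φ5→ice] = [T, T, T, T]
r1 m[φ6→rain] = [T, T, T, T]
r1 m[φ6→ice] = [T, F, T, T]
r1 m[fog→φ0] = [T, T, T, T]
r1 m[fog→φ2] = [T, T, T, T]
r1 m[fog→φ5] = [T, T, T, T]
r1 m[rain→φ0] = [T, T, T, T]
r1 m[rain→φ1] = [T, T, T, T]
r1 m[rain→φ3] = [T, T, T, T]
r1 m[rain→φ4] = [T, T, T, T]
r1 m[rain→φ6] = [T, T, T, T]
r1 m[ice→φ1] = [T, T, T, T]
r1 m[ice→φ2] = [T, T, T, T]
r1 m[ice→φ3] = [T, T, T, T]
r1 m[ice→φ4] = [T, T, T, T]
r1 m[ice→φ5] = [T, T, T, T]
r1 m[ice→φ6] = [T, T, T, T]
r2 m[φ0→fog] = [T, T, T, T]
r2 m[φ0→rain] = [T, F, T, T]
r2 m[φ1→rain] = [T, T, T, F]
r2 m[φ1→ice] = [T, T, T, T]
r2 m[φ2→fog] = [T, T, T, T]
r2 m[φ2→ice] = [T, T, T, T]
r2 m[φ3→rain] = [T, T, T, T]
r2 m[φ3→ice] = [T, T, T, T]
r2 m[φ4→rain] = [T, T, T, T]
r2 m[φ4→ice] = [T, T, T, F]
r2 m[φ5→fog] = [T, T, T, T]
r2 m[φ5→ice] = [T, T, T, T]
r2 m[φ6→rain] = [T, T, T, T]
r2 m[φ6→ice] = [T, F, T, T]
r2 m[fog→φ0] = [T, T, T, T]
r2 m[fog→φ2] = [T, T, T, T]
r2 m[fog→φ5] = [T, T, T, T]
r2 m[rain→φ0] = [T, T, T, F]
r2 m[rain→φ1] = [T, F, T, T]
r2 m[rain→φ3] = [T, F, T, F]
r2 m[rain→φ4] = [T, F, T, F]
r2 m[rain→φ6] = [T, F, T, F]
r2 m[ice→φ1] = [T, F, T, F]
r2 m[ice→φ2] = [T, F, T, F]
r2 m[ice→φ3] = [T, F, T, F]
r2 m[ice→φ4] = [T, F, T, T]
r2 m[ice→φ5] = [T, F, T, F]
r2 m[ice→φ6] = [T, T, T, F]
r3 m[φ0→fog] = [T, T, T, T]
r3 m[φ0→rain] = [T, F, T, T]
r3 m[φ1→rain] = [T, T, T, F]
r3 m[φ1→ice] = [T, T, F, T]
r3 m[φ2→fog] = [T, T, T, T]
r3 m[φ2→ice] = [T, T, T, T]
r3 m[φ3→rain] = [F, T, T, T]
r3 m[φ3→ice] = [T, T, T, T]
r3 m[φ4→rain] = [T, T, F, T]
r3 m[φ4→ice] = [F, T, T, F]
r3 m[φ5→fog] = [T, T, T, T]
r3 m[φ5→ice] = [T, T, T, T]
r3 m[φ6→rain] = [F, T, T, T]
r3 m[φ6→ice] = [T, F, F, T]
r3 m[fog→φ0] = [T, T, T, T]
r3 m[fog→φ2] = [T, T, T, T]
r3 m[fog→φ5] = [T, T, T, T]
r3 m[rain→φ0] = [T, T, T, F]
r3 m[rain→φ1] = [T, F, T, T]
r3 m[rain→φ3] = [T, F, T, F]
r3 m[rain→φ4] = [T, F, T, F]
r3 m[rain→φ6] = [T, F, T, F]
r3 m[ice→φ1] = [T, F, T, F]
r3 m[ice→φ2] = [T, F, T, F]
r3 m[ice→φ3] = [T, F, T, F]
r3 m[ice→φ4] = [T, F, T, T]
r3 m[ice→φ5] = [T, F, T, F]
r3 m[ice→φ6] = [T, T, T, F]
r4 m[φ0→fog] = [T, T, T, T]
r4 m[φ0→rain] = [T, F, T, T]
r4 m[φ1→rain] = [T, T, T, F]
r4 m[φ1→ice] = [T, T, F, T]
r4 m[φ2→fog] = [T, T, T, T]
r4 m[φ2→ice] = [T, T, T, T]
r4 m[φ3→rain] = [F, T, T, T]
r4 m[φ3→ice] = [T, T, T, T]
r4 m[φ4→rain] = [T, T, F, T]
r4 m[φ4→ice] = [F, T, T, F]
r4 m[φ5→fog] = [T, T, T, T]
r4 m[φ5→ice] = [T, T, T, T]
r4 m[φ6→rain] = [F, T, T, T]
r4 m[φ6→ice] = [T, F, F, T]
r4 m[fog→φ0] = [T, T, T, T]
r4 m[fog→φ2] = [T, T, T, T]
r4 m[fog→φ5] = [T, T, T, T]
r4 m[rain→φ0] = [F, T, F, F]
r4 m[rain→φ1] = [F, F, F, T]
r4 m[rain→φ3] = [F, F, F, F]
r4 m[rain→φ4] = [F, F, T, F]
r4 m[rain→φ6] = [F, F, F, F]
r4 m[ice→φ1] = [F, F, F, F]
r4 m[ice→φ2] = [F, F, F, F]
r4 m[ice→φ3] = [F, F, F, F]
r4 m[ice→φ4] = [T, F, F, T]
r4 m[ice→φ5] = [F, F, F, F]
r4 m[ice→φ6] = [F, T, F, F]
no fixed point within 4 rounds

NOT CONVERGED within 4 rounds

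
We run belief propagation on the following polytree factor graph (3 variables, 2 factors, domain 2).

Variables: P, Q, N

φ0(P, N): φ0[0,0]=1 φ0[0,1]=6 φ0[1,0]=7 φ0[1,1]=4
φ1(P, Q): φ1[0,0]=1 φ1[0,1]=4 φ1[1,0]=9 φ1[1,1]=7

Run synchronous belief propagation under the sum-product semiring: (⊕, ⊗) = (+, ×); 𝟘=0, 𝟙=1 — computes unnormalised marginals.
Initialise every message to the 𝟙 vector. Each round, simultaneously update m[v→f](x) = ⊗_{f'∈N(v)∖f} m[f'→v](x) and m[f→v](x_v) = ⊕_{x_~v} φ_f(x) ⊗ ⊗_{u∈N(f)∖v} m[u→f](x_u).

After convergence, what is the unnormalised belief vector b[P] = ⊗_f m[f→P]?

init: all messages = 𝟙 over 2 values
r1 m[φ0→P] = [7, 11]
r1 m[φ0→N] = [8, 10]
r1 m[φ1→P] = [5, 16]
r1 m[φ1→Q] = [10, 11]
r1 m[P→φ0] = [1, 1]
r1 m[P→φ1] = [1, 1]
r1 m[Q→φ1] = [1, 1]
r1 m[N→φ0] = [1, 1]
r2 m[φ0→P] = [7, 11]
r2 m[φ0→N] = [8, 10]
r2 m[φ1→P] = [5, 16]
r2 m[φ1→Q] = [10, 11]
r2 m[P→φ0] = [5, 16]
r2 m[P→φ1] = [7, 11]
r2 m[Q→φ1] = [1, 1]
r2 m[N→φ0] = [1, 1]
r3 m[φ0→P] = [7, 11]
r3 m[φ0→N] = [117, 94]
r3 m[φ1→P] = [5, 16]
r3 m[φ1→Q] = [106, 105]
r3 m[P→φ0] = [5, 16]
r3 m[P→φ1] = [7, 11]
r3 m[Q→φ1] = [1, 1]
r3 m[N→φ0] = [1, 1]
r4 m[φ0→P] = [7, 11]
r4 m[φ0→N] = [117, 94]
r4 m[φ1→P] = [5, 16]
r4 m[φ1→Q] = [106, 105]
r4 m[P→φ0] = [5, 16]
r4 m[P→φ1] = [7, 11]
r4 m[Q→φ1] = [1, 1]
r4 m[N→φ0] = [1, 1]
fixed point reached at round 4
b[P] = ⊗ incoming = [35, 176]

b[P] = [35, 176]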